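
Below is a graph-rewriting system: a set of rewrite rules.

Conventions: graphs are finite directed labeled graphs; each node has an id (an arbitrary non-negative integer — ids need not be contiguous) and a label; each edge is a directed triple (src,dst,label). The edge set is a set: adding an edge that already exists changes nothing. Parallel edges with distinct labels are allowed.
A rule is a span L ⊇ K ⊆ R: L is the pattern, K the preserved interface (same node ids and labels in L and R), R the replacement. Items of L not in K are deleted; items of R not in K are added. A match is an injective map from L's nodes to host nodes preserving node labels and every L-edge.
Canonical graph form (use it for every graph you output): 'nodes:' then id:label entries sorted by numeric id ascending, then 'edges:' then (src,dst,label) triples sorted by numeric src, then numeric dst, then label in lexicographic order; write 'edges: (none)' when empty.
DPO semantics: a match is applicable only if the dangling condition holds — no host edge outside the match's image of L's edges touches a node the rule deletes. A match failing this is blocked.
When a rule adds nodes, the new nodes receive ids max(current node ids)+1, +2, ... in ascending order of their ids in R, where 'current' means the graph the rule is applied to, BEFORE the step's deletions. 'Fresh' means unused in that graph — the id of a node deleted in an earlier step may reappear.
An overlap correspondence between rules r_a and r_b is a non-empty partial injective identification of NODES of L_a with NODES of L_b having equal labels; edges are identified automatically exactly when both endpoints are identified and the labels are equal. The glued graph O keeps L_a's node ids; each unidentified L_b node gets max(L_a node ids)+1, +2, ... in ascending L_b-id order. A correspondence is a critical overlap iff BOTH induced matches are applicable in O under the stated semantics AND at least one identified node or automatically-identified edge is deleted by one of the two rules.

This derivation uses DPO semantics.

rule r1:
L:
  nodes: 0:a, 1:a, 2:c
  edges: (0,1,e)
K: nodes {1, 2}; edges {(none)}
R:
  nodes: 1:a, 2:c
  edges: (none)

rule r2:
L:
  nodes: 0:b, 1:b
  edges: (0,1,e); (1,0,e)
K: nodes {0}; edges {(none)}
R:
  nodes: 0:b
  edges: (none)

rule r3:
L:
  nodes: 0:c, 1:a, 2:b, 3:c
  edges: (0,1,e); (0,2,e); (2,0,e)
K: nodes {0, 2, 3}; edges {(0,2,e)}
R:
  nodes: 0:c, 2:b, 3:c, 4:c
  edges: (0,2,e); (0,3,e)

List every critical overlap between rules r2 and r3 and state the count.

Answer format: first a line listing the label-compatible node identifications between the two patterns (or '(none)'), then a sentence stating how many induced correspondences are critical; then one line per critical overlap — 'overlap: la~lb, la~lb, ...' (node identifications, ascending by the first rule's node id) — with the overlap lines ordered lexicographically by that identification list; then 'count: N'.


label-compatible node identifications between L(r2) and L(r3): 0~2, 1~2
0 of the induced correspondences are critical overlaps of r2 and r3.
count: 0


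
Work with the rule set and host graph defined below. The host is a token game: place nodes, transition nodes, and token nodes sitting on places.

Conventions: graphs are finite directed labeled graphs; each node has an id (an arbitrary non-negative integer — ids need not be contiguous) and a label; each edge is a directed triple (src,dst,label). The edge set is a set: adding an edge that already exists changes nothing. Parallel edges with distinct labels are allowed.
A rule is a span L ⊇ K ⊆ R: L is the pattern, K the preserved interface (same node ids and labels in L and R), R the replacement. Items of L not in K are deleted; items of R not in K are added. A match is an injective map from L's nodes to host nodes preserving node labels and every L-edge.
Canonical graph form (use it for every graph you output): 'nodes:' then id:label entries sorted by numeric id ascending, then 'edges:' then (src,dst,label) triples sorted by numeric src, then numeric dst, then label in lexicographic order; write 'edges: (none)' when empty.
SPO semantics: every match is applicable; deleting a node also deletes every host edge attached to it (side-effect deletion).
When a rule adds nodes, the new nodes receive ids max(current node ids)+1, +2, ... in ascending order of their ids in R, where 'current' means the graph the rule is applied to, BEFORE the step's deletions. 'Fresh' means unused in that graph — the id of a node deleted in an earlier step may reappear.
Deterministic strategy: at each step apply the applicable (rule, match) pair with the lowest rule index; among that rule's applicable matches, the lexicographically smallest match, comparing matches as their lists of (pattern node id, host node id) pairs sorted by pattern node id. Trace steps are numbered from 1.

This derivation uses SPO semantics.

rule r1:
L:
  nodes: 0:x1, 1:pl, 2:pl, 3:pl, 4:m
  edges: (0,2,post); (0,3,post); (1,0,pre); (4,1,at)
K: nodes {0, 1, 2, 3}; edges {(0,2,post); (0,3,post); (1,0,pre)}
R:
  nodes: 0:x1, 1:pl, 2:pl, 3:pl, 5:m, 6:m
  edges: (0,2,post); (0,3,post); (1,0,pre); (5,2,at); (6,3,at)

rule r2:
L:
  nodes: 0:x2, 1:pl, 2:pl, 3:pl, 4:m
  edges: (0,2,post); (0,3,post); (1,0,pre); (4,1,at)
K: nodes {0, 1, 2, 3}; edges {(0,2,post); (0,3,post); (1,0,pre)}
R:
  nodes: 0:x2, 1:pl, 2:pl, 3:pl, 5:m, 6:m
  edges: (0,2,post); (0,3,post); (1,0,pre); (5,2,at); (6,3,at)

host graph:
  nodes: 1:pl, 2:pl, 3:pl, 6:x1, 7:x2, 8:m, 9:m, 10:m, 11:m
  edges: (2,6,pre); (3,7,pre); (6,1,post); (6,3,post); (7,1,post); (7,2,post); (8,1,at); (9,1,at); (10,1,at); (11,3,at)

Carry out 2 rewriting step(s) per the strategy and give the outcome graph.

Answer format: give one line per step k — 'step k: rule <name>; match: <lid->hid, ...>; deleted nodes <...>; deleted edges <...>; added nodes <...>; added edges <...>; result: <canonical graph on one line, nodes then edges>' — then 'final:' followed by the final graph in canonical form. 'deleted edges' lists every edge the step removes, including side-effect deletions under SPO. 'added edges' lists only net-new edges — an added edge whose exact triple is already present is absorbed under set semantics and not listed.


step 1: rule r2; match: 0->7, 1->3, 2->1, 3->2, 4->11; deleted nodes 11; deleted edges (11,3,at); added nodes 12, 13; added edges (12,1,at); (13,2,at); result: nodes: 1:pl, 2:pl, 3:pl, 6:x1, 7:x2, 8:m, 9:m, 10:m, 12:m, 13:m edges: (2,6,pre); (3,7,pre); (6,1,post); (6,3,post); (7,1,post); (7,2,post); (8,1,at); (9,1,at); (10,1,at); (12,1,at); (13,2,at)
step 2: rule r1; match: 0->6, 1->2, 2->1, 3->3, 4->13; deleted nodes 13; deleted edges (13,2,at); added nodes 14, 15; added edges (14,1,at); (15,3,at); result: nodes: 1:pl, 2:pl, 3:pl, 6:x1, 7:x2, 8:m, 9:m, 10:m, 12:m, 14:m, 15:m edges: (2,6,pre); (3,7,pre); (6,1,post); (6,3,post); (7,1,post); (7,2,post); (8,1,at); (9,1,at); (10,1,at); (12,1,at); (14,1,at); (15,3,at)
final:
nodes: 1:pl, 2:pl, 3:pl, 6:x1, 7:x2, 8:m, 9:m, 10:m, 12:m, 14:m, 15:m
edges: (2,6,pre); (3,7,pre); (6,1,post); (6,3,post); (7,1,post); (7,2,post); (8,1,at); (9,1,at); (10,1,at); (12,1,at); (14,1,at); (15,3,at)


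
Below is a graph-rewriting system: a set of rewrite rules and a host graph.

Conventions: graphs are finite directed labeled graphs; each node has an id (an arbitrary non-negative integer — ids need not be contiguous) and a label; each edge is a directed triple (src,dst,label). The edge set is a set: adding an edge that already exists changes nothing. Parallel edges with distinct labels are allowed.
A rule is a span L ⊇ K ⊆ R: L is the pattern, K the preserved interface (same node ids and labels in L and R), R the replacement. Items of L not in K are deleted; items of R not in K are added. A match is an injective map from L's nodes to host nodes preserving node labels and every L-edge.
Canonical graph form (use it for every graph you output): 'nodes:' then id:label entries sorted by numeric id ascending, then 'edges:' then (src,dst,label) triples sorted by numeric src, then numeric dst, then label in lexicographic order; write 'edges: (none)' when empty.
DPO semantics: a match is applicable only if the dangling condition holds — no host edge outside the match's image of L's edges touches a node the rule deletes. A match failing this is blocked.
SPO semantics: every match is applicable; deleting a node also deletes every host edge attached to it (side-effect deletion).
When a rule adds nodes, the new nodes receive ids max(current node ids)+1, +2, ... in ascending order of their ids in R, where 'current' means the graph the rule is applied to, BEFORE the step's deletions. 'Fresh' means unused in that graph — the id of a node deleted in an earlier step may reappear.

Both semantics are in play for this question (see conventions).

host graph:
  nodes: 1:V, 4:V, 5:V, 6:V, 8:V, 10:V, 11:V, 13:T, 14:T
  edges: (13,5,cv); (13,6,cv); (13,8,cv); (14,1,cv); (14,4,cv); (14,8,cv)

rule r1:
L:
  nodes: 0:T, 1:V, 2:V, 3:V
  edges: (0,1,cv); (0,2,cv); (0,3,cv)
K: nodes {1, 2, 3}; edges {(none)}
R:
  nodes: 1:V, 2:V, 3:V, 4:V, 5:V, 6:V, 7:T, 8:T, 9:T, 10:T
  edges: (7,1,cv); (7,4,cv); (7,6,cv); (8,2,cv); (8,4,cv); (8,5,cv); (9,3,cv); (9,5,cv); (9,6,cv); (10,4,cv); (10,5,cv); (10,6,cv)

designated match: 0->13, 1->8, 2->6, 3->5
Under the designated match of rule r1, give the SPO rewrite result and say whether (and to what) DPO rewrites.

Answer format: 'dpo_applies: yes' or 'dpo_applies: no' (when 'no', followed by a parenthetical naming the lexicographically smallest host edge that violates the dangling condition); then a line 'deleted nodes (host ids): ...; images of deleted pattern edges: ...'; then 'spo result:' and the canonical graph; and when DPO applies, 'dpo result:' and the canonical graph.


dpo_applies: yes
deleted nodes (host ids): 13; images of deleted pattern edges: (13,5,cv); (13,6,cv); (13,8,cv)
spo result:
nodes: 1:V, 4:V, 5:V, 6:V, 8:V, 10:V, 11:V, 14:T, 15:V, 16:V, 17:V, 18:T, 19:T, 20:T, 21:T
edges: (14,1,cv); (14,4,cv); (14,8,cv); (18,8,cv); (18,15,cv); (18,17,cv); (19,6,cv); (19,15,cv); (19,16,cv); (20,5,cv); (20,16,cv); (20,17,cv); (21,15,cv); (21,16,cv); (21,17,cv)
dpo result:
nodes: 1:V, 4:V, 5:V, 6:V, 8:V, 10:V, 11:V, 14:T, 15:V, 16:V, 17:V, 18:T, 19:T, 20:T, 21:T
edges: (14,1,cv); (14,4,cv); (14,8,cv); (18,8,cv); (18,15,cv); (18,17,cv); (19,6,cv); (19,15,cv); (19,16,cv); (20,5,cv); (20,16,cv); (20,17,cv); (21,15,cv); (21,16,cv); (21,17,cv)


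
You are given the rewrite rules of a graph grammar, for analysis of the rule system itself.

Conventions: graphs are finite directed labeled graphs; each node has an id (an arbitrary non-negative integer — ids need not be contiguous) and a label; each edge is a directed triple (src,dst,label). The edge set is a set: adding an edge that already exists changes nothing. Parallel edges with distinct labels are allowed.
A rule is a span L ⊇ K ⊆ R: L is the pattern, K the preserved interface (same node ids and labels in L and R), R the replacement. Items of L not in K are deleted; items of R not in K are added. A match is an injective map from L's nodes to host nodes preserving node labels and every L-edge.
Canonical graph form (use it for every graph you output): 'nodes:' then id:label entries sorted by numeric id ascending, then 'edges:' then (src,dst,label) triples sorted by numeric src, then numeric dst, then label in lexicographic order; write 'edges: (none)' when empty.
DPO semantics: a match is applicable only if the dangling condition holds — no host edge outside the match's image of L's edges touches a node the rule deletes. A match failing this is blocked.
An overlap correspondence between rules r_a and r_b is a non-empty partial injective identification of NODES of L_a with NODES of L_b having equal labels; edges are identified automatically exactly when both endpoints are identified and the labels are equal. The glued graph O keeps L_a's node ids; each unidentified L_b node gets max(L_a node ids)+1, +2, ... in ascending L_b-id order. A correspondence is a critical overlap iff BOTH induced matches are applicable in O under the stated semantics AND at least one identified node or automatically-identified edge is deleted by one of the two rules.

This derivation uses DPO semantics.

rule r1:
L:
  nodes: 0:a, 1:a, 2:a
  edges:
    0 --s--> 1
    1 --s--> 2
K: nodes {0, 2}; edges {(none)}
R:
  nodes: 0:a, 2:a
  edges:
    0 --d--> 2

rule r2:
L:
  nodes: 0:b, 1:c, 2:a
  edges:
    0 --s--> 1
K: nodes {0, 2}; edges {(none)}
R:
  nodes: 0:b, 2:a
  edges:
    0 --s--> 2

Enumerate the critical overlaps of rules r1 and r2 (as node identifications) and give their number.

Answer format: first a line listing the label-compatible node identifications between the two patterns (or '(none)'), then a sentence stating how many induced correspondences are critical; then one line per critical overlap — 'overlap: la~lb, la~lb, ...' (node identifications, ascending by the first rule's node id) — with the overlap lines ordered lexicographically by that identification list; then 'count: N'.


label-compatible node identifications between L(r1) and L(r2): 0~2, 1~2, 2~2
1 of the induced correspondences is a critical overlap of r1 and r2.
overlap: 1~2
count: 1


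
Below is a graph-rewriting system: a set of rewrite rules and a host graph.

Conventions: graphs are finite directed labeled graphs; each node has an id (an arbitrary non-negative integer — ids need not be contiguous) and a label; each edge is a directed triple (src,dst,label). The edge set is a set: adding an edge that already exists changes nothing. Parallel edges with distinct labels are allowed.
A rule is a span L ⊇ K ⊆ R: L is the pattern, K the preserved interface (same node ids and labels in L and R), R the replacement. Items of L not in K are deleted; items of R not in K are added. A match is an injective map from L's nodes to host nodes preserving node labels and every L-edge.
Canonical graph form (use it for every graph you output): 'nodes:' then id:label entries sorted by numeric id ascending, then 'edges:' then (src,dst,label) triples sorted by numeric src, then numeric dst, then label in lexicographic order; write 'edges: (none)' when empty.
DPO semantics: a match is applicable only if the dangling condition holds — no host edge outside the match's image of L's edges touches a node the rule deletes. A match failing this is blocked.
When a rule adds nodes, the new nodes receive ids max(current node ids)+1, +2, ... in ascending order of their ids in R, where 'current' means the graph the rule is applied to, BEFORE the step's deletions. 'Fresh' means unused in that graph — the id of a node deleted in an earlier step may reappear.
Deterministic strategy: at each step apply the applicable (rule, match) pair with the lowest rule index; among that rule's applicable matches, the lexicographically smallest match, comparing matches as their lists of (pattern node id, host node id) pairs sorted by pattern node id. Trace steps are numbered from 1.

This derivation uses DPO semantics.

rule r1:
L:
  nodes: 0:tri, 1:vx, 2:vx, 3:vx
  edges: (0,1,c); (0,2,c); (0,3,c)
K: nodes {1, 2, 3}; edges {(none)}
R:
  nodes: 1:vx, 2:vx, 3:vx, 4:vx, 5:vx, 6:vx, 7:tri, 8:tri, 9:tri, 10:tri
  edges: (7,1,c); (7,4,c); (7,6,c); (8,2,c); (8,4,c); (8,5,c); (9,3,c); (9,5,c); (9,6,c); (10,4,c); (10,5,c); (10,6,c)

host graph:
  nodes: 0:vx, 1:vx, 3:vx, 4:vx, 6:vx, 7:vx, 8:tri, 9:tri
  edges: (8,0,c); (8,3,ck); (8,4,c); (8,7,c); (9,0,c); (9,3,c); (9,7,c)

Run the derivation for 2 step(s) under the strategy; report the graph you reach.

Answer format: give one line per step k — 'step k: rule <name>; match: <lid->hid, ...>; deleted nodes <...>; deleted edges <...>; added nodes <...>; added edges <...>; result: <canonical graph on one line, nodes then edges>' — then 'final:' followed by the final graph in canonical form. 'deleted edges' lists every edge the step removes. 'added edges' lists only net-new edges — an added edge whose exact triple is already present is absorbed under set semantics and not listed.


step 1: rule r1; match: 0->9, 1->0, 2->3, 3->7; deleted nodes 9; deleted edges (9,0,c); (9,3,c); (9,7,c); added nodes 10, 11, 12, 13, 14, 15, 16; added edges (13,0,c); (13,10,c); (13,12,c); (14,3,c); (14,10,c); (14,11,c); (15,7,c); (15,11,c); (15,12,c); (16,10,c); (16,11,c); (16,12,c); result: nodes: 0:vx, 1:vx, 3:vx, 4:vx, 6:vx, 7:vx, 8:tri, 10:vx, 11:vx, 12:vx, 13:tri, 14:tri, 15:tri, 16:tri edges: (8,0,c); (8,3,ck); (8,4,c); (8,7,c); (13,0,c); (13,10,c); (13,12,c); (14,3,c); (14,10,c); (14,11,c); (15,7,c); (15,11,c); (15,12,c); (16,10,c); (16,11,c); (16,12,c)
step 2: rule r1; match: 0->13, 1->0, 2->10, 3->12; deleted nodes 13; deleted edges (13,0,c); (13,10,c); (13,12,c); added nodes 17, 18, 19, 20, 21, 22, 23; added edges (20,0,c); (20,17,c); (20,19,c); (21,10,c); (21,17,c); (21,18,c); (22,12,c); (22,18,c); (22,19,c); (23,17,c); (23,18,c); (23,19,c); result: nodes: 0:vx, 1:vx, 3:vx, 4:vx, 6:vx, 7:vx, 8:tri, 10:vx, 11:vx, 12:vx, 14:tri, 15:tri, 16:tri, 17:vx, 18:vx, 19:vx, 20:tri, 21:tri, 22:tri, 23:tri edges: (8,0,c); (8,3,ck); (8,4,c); (8,7,c); (14,3,c); (14,10,c); (14,11,c); (15,7,c); (15,11,c); (15,12,c); (16,10,c); (16,11,c); (16,12,c); (20,0,c); (20,17,c); (20,19,c); (21,10,c); (21,17,c); (21,18,c); (22,12,c); (22,18,c); (22,19,c); (23,17,c); (23,18,c); (23,19,c)
final:
nodes: 0:vx, 1:vx, 3:vx, 4:vx, 6:vx, 7:vx, 8:tri, 10:vx, 11:vx, 12:vx, 14:tri, 15:tri, 16:tri, 17:vx, 18:vx, 19:vx, 20:tri, 21:tri, 22:tri, 23:tri
edges: (8,0,c); (8,3,ck); (8,4,c); (8,7,c); (14,3,c); (14,10,c); (14,11,c); (15,7,c); (15,11,c); (15,12,c); (16,10,c); (16,11,c); (16,12,c); (20,0,c); (20,17,c); (20,19,c); (21,10,c); (21,17,c); (21,18,c); (22,12,c); (22,18,c); (22,19,c); (23,17,c); (23,18,c); (23,19,c)


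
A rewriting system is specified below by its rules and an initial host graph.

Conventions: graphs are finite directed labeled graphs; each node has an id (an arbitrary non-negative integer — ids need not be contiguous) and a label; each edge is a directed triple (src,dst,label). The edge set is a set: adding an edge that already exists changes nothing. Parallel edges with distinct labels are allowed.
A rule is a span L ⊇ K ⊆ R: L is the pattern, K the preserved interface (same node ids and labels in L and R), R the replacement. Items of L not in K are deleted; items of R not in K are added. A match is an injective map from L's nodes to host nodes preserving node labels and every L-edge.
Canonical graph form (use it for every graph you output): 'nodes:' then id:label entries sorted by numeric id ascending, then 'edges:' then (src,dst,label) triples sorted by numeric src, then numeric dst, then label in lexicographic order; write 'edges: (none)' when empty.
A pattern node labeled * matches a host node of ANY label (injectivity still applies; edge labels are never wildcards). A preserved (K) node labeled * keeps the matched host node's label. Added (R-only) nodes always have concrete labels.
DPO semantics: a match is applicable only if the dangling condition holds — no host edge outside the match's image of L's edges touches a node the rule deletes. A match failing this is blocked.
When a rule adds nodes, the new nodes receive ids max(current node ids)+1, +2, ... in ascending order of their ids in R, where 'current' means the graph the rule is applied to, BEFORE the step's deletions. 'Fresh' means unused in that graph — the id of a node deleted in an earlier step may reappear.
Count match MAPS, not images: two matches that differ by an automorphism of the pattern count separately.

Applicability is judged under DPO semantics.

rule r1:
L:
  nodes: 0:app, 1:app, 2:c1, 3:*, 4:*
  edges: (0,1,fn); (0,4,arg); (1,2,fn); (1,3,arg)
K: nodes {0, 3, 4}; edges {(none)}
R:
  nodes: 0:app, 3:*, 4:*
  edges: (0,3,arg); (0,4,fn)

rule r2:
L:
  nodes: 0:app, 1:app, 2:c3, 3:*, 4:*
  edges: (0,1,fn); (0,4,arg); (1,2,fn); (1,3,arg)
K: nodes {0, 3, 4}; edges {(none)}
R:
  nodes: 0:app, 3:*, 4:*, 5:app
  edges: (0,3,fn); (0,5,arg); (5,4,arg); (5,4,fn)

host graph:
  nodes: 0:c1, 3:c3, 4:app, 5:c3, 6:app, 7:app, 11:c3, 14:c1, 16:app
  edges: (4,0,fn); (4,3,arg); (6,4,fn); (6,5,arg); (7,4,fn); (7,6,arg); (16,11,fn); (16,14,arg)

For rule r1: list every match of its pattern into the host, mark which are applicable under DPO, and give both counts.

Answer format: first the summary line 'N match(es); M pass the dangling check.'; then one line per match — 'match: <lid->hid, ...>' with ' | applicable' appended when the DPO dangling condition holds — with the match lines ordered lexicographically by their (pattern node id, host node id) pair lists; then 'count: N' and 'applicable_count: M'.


2 match(es); 0 pass the dangling check.
match: 0->6, 1->4, 2->0, 3->3, 4->5
match: 0->7, 1->4, 2->0, 3->3, 4->6
count: 2
applicable_count: 0


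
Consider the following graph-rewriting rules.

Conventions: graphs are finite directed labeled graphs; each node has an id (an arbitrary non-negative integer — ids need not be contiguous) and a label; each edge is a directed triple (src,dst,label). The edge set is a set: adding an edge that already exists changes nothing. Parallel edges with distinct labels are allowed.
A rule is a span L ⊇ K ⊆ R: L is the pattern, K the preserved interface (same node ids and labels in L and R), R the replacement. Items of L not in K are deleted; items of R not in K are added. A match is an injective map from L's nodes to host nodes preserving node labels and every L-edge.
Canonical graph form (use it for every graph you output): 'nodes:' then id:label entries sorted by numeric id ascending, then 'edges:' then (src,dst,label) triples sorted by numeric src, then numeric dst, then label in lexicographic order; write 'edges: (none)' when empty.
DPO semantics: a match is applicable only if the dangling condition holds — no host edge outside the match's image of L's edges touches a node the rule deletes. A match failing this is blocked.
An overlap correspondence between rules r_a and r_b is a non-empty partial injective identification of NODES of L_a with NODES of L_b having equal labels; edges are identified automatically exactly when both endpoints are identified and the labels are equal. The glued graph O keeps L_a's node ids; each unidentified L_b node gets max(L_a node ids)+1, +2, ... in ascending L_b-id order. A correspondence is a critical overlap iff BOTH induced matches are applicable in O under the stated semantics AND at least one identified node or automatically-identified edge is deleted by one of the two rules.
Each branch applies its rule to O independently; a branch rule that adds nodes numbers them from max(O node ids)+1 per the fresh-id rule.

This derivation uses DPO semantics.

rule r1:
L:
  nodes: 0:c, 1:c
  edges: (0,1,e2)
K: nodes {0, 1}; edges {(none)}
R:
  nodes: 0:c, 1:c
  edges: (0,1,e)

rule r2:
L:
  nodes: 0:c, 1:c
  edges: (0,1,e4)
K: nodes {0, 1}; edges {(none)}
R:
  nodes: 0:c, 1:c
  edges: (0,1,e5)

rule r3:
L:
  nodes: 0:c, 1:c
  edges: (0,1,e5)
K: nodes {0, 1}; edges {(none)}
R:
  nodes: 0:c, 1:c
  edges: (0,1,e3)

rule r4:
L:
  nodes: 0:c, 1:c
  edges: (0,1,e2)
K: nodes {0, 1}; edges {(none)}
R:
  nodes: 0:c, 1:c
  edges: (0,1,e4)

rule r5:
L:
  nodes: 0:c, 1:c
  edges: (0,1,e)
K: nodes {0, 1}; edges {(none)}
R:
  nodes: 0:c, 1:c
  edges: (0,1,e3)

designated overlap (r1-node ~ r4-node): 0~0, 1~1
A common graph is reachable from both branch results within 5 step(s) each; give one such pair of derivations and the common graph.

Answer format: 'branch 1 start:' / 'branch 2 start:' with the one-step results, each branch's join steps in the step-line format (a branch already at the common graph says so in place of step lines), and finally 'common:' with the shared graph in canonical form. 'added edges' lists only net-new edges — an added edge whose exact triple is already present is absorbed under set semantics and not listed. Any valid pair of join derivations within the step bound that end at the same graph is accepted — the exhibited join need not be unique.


branch 1 start:
nodes: 0:c, 1:c
edges: (0,1,e)
branch 2 start:
nodes: 0:c, 1:c
edges: (0,1,e4)
branch 1 step 1: rule r5; match: 0->0, 1->1; deleted nodes (none); deleted edges (0,1,e); added nodes (none); added edges (0,1,e3); result: nodes: 0:c, 1:c edges: (0,1,e3)
branch 2 step 1: rule r2; match: 0->0, 1->1; deleted nodes (none); deleted edges (0,1,e4); added nodes (none); added edges (0,1,e5); result: nodes: 0:c, 1:c edges: (0,1,e5)
branch 2 step 2: rule r3; match: 0->0, 1->1; deleted nodes (none); deleted edges (0,1,e5); added nodes (none); added edges (0,1,e3); result: nodes: 0:c, 1:c edges: (0,1,e3)
common:
nodes: 0:c, 1:c
edges: (0,1,e3)


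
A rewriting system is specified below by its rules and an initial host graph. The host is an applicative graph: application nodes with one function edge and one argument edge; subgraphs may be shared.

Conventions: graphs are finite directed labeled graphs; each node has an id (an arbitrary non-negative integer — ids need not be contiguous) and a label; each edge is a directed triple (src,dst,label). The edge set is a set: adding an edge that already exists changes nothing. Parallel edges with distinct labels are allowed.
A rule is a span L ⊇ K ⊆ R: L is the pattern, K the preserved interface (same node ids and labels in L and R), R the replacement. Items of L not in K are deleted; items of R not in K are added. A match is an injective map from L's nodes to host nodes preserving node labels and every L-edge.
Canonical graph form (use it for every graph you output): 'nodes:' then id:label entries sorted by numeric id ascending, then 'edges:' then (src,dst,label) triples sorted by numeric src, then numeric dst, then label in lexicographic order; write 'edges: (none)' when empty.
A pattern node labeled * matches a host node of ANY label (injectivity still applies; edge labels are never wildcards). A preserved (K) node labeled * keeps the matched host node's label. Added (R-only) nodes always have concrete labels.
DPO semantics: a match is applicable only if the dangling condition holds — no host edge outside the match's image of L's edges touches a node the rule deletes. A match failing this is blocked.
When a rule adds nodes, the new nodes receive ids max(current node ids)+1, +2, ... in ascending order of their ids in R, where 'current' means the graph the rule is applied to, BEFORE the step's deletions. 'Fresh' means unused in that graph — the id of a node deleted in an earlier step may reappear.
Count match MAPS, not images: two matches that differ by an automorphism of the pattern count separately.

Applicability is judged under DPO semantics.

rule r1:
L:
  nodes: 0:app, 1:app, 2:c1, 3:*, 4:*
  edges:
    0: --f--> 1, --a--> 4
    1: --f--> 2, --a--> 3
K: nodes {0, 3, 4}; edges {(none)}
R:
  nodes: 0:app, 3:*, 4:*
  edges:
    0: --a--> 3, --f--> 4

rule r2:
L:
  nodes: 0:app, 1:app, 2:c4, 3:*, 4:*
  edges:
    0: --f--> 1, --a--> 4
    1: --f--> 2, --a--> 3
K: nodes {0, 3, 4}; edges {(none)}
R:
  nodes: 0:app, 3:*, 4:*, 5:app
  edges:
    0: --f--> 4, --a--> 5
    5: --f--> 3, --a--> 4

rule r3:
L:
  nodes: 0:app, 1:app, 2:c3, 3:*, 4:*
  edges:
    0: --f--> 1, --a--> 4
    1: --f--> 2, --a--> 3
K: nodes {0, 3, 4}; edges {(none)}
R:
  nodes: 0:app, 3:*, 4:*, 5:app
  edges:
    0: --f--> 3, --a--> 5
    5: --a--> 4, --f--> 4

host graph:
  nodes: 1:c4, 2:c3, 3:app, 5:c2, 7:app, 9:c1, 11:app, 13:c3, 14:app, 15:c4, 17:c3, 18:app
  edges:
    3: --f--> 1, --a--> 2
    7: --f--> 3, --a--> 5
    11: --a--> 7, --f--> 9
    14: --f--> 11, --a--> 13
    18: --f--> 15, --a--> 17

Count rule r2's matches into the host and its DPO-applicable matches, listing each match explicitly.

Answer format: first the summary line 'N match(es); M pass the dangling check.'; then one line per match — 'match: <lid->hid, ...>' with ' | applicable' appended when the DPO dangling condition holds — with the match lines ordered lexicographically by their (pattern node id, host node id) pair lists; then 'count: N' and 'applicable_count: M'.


1 match(es); 1 pass the dangling check.
match: 0->7, 1->3, 2->1, 3->2, 4->5 | applicable
count: 1
applicable_count: 1


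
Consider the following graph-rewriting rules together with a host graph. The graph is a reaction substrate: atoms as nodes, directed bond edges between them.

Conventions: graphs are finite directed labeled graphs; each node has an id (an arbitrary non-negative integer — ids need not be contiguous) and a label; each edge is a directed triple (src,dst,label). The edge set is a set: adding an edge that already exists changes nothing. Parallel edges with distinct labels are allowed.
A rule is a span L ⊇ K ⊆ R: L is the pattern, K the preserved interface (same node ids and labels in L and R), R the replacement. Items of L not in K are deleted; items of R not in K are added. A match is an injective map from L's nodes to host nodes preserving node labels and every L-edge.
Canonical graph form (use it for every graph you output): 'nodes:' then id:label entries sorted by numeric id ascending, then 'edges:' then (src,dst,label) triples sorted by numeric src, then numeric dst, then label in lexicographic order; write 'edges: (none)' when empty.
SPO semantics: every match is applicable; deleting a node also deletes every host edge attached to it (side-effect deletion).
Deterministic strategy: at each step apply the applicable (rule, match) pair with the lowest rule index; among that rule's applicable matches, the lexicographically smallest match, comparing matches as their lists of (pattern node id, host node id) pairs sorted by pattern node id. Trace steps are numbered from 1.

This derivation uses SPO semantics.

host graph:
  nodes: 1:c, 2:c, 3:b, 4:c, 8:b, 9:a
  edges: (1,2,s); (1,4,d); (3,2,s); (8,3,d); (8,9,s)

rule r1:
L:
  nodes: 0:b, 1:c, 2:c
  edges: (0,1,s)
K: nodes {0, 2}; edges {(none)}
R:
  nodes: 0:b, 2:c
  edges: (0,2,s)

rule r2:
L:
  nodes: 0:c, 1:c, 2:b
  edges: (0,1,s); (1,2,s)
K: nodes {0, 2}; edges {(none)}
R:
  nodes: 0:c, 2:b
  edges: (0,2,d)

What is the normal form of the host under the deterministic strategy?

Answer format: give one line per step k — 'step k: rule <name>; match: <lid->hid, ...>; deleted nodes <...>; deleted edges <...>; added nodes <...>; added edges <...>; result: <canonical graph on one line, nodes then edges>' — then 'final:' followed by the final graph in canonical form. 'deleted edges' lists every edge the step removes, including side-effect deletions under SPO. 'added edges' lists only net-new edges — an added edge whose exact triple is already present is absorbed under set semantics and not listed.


step 1: rule r1; match: 0->3, 1->2, 2->1; deleted nodes 2; deleted edges (1,2,s); (3,2,s); added nodes (none); added edges (3,1,s); result: nodes: 1:c, 3:b, 4:c, 8:b, 9:a edges: (1,4,d); (3,1,s); (8,3,d); (8,9,s)
step 2: rule r1; match: 0->3, 1->1, 2->4; deleted nodes 1; deleted edges (1,4,d); (3,1,s); added nodes (none); added edges (3,4,s); result: nodes: 3:b, 4:c, 8:b, 9:a edges: (3,4,s); (8,3,d); (8,9,s)
final:
nodes: 3:b, 4:c, 8:b, 9:a
edges: (3,4,s); (8,3,d); (8,9,s)


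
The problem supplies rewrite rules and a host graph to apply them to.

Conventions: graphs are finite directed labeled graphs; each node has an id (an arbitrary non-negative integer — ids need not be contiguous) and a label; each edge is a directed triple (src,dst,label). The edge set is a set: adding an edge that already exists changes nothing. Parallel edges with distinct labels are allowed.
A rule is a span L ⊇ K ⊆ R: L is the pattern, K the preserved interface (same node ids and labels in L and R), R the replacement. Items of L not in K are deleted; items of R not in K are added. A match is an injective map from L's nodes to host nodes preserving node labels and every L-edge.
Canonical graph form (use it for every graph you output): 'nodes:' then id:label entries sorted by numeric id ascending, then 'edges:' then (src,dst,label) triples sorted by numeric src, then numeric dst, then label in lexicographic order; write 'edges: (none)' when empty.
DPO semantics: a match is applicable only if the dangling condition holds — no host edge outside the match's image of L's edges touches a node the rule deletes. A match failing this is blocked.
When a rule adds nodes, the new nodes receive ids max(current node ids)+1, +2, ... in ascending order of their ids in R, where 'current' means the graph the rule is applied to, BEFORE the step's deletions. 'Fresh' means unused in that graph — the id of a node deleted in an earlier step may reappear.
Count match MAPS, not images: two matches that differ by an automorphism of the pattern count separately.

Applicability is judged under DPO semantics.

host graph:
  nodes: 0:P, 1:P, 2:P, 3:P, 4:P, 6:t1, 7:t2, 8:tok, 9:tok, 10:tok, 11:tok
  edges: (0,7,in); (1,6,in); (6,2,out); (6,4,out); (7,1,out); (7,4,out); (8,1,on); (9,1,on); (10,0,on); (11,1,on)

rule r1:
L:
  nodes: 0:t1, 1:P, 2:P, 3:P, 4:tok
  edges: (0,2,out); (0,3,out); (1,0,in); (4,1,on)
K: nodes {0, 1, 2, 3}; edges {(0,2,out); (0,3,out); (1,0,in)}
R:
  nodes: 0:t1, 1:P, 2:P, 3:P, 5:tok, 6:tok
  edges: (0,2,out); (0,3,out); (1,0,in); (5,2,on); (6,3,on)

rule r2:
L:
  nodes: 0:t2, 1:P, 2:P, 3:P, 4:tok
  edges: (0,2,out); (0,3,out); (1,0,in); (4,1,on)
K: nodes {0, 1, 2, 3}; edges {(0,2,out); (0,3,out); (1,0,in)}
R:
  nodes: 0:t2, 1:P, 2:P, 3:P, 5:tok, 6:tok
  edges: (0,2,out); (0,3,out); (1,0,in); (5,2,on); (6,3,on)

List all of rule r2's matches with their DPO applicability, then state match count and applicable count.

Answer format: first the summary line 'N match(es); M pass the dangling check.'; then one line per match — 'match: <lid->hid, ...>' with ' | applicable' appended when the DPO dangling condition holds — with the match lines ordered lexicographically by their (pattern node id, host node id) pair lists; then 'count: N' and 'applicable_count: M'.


2 match(es); 2 pass the dangling check.
match: 0->7, 1->0, 2->1, 3->4, 4->10 | applicable
match: 0->7, 1->0, 2->4, 3->1, 4->10 | applicable
count: 2
applicable_count: 2


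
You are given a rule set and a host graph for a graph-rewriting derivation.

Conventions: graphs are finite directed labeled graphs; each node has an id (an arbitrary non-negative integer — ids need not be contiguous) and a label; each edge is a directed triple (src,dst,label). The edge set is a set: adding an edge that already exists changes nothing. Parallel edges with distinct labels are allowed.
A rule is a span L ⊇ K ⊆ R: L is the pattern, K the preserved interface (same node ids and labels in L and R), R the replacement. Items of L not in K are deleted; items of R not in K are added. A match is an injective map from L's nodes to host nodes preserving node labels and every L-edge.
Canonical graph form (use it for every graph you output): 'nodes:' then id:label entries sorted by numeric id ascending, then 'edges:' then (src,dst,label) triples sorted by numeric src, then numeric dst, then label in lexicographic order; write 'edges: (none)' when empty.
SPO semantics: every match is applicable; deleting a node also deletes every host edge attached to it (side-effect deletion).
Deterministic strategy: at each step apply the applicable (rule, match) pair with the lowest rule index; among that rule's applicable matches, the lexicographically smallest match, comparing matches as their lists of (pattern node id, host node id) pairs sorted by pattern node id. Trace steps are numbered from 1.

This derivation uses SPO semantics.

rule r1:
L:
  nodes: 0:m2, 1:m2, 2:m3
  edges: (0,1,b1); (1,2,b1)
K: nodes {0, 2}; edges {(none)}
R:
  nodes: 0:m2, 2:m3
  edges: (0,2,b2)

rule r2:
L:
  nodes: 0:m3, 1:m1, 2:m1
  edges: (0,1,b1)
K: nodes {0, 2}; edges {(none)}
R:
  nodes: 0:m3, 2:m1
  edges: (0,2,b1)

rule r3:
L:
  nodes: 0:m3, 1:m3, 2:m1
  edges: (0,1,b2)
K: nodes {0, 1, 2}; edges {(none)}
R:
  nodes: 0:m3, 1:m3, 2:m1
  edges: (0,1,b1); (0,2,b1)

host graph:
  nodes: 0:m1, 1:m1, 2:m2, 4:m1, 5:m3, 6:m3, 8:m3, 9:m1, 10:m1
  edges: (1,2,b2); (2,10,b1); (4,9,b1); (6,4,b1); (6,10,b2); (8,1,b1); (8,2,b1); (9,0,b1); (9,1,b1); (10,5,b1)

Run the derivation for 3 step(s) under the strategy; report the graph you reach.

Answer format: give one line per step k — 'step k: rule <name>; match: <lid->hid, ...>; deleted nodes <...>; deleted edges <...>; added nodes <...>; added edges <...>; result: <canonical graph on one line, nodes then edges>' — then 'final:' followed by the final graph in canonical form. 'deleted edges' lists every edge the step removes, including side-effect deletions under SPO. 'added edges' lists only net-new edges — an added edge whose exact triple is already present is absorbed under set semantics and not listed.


step 1: rule r2; match: 0->6, 1->4, 2->0; deleted nodes 4; deleted edges (4,9,b1); (6,4,b1); added nodes (none); added edges (6,0,b1); result: nodes: 0:m1, 1:m1, 2:m2, 5:m3, 6:m3, 8:m3, 9:m1, 10:m1 edges: (1,2,b2); (2,10,b1); (6,0,b1); (6,10,b2); (8,1,b1); (8,2,b1); (9,0,b1); (9,1,b1); (10,5,b1)
step 2: rule r2; match: 0->6, 1->0, 2->1; deleted nodes 0; deleted edges (6,0,b1); (9,0,b1); added nodes (none); added edges (6,1,b1); result: nodes: 1:m1, 2:m2, 5:m3, 6:m3, 8:m3, 9:m1, 10:m1 edges: (1,2,b2); (2,10,b1); (6,1,b1); (6,10,b2); (8,1,b1); (8,2,b1); (9,1,b1); (10,5,b1)
step 3: rule r2; match: 0->6, 1->1, 2->9; deleted nodes 1; deleted edges (1,2,b2); (6,1,b1); (8,1,b1); (9,1,b1); added nodes (none); added edges (6,9,b1); result: nodes: 2:m2, 5:m3, 6:m3, 8:m3, 9:m1, 10:m1 edges: (2,10,b1); (6,9,b1); (6,10,b2); (8,2,b1); (10,5,b1)
final:
nodes: 2:m2, 5:m3, 6:m3, 8:m3, 9:m1, 10:m1
edges: (2,10,b1); (6,9,b1); (6,10,b2); (8,2,b1); (10,5,b1)


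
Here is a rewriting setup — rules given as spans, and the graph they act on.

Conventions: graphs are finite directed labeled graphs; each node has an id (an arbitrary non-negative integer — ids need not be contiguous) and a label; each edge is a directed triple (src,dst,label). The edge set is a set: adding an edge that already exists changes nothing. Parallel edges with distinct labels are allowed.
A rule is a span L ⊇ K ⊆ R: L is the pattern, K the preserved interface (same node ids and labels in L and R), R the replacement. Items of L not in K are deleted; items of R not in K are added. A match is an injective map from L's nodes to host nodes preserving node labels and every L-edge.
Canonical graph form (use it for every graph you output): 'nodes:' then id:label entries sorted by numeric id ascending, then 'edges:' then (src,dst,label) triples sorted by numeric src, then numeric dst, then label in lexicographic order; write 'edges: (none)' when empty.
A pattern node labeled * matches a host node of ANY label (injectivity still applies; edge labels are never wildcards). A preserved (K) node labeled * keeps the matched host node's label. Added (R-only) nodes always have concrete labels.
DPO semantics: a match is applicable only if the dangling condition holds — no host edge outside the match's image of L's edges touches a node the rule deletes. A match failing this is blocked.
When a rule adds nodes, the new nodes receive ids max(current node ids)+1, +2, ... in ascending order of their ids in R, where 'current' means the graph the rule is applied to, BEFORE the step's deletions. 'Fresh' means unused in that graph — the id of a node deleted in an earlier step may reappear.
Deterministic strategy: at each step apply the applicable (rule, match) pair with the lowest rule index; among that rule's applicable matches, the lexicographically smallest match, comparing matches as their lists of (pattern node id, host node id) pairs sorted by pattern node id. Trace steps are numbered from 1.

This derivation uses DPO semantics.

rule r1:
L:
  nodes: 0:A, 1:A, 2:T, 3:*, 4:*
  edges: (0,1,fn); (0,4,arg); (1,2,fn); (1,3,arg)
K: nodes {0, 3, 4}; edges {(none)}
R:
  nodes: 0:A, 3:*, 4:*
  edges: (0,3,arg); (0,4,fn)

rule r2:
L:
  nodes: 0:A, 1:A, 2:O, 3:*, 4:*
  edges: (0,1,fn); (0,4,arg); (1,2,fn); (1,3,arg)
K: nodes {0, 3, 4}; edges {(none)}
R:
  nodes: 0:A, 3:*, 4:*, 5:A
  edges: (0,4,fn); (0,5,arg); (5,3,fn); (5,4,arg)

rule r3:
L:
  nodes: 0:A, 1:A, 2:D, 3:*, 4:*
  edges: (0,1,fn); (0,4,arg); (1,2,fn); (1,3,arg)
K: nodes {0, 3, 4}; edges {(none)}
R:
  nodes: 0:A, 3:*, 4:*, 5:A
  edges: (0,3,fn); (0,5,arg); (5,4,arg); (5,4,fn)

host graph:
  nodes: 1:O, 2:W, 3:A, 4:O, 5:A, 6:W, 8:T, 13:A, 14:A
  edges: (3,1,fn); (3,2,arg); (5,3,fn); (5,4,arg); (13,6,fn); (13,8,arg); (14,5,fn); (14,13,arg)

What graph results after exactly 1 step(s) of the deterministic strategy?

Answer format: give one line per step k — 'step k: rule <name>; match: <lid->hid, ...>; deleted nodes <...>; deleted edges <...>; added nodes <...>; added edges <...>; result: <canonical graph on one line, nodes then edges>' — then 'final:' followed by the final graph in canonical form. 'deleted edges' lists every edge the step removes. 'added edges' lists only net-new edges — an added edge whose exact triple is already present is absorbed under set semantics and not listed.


step 1: rule r2; match: 0->5, 1->3, 2->1, 3->2, 4->4; deleted nodes 1, 3; deleted edges (3,1,fn); (3,2,arg); (5,3,fn); (5,4,arg); added nodes 15; added edges (5,4,fn); (5,15,arg); (15,2,fn); (15,4,arg); result: nodes: 2:W, 4:O, 5:A, 6:W, 8:T, 13:A, 14:A, 15:A edges: (5,4,fn); (5,15,arg); (13,6,fn); (13,8,arg); (14,5,fn); (14,13,arg); (15,2,fn); (15,4,arg)
final:
nodes: 2:W, 4:O, 5:A, 6:W, 8:T, 13:A, 14:A, 15:A
edges: (5,4,fn); (5,15,arg); (13,6,fn); (13,8,arg); (14,5,fn); (14,13,arg); (15,2,fn); (15,4,arg)
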